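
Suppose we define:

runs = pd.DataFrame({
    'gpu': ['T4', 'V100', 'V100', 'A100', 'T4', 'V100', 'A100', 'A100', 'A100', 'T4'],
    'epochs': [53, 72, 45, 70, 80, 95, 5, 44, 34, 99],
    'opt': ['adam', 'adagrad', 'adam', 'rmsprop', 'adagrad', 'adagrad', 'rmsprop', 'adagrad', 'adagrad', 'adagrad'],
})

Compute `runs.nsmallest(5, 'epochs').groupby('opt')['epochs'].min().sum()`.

take 5 rows with smallest epochs:
    gpu  epochs      opt
6  A100       5  rmsprop
8  A100      34  adagrad
7  A100      44  adagrad
2  V100      45     adam
0    T4      53     adam
group by opt, min of epochs:
opt
adagrad    34
adam       45
rmsprop     5
Name: epochs, dtype: int64
sum of the resulting series → 84

84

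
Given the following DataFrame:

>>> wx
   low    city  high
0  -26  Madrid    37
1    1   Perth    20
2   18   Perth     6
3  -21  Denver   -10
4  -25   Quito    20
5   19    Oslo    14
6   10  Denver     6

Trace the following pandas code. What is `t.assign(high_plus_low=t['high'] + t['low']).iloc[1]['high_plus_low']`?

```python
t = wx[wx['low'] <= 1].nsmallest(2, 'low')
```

filter rows where low <= 1:
   low    city  high
0  -26  Madrid    37
1    1   Perth    20
3  -21  Denver   -10
4  -25   Quito    20
take 2 rows with smallest low:
   low    city  high
0  -26  Madrid    37
4  -25   Quito    20
add column high_plus_low = t['high'] + t['low']:
   low    city  high  high_plus_low
0  -26  Madrid    37             11
4  -25   Quito    20             -5
Finally, value at position 1, column 'high_plus_low' = -5.

-5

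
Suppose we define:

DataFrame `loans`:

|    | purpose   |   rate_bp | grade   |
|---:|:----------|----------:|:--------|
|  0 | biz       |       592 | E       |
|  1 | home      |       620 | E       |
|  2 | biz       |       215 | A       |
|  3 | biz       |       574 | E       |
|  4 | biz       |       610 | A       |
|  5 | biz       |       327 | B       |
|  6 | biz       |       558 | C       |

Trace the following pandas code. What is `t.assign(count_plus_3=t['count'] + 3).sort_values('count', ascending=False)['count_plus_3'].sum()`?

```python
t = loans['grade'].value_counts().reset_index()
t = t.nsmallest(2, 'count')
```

value_counts of grade:
grade
E    3
A    2
B    1
C    1
Name: count, dtype: int64
reset_index():
  grade  count
0     E      3
1     A      2
2     B      1
3     C      1
take 2 rows with smallest count:
  grade  count
2     B      1
3     C      1
add column count_plus_3 = t['count'] + 3:
  grade  count  count_plus_3
2     B      1             4
3     C      1             4
sort by count descending:
  grade  count  count_plus_3
2     B      1             4
3     C      1             4

8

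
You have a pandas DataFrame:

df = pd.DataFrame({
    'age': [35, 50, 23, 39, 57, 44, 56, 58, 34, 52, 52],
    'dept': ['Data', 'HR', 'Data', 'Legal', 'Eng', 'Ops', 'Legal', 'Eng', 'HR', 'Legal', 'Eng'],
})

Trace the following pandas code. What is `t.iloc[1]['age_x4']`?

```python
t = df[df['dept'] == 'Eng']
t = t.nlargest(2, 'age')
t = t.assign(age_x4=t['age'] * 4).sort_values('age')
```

232

filter rows where dept == 'Eng':
    age dept
4    57  Eng
7    58  Eng
10   52  Eng
take 2 rows with largest age:
   age dept
7   58  Eng
4   57  Eng
add column age_x4 = t['age'] * 4:
   age dept  age_x4
7   58  Eng     232
4   57  Eng     228
sort by age:
   age dept  age_x4
4   57  Eng     228
7   58  Eng     232
value at position 1, column 'age_x4' → 232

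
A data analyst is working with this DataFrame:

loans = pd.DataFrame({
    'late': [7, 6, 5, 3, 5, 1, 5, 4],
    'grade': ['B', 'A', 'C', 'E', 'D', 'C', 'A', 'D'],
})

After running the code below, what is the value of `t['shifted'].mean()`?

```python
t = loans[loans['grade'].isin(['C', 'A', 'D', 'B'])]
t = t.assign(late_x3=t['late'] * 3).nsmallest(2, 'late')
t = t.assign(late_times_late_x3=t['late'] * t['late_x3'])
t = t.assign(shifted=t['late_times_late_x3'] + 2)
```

27.5

filter rows where grade in ['C', 'A', 'D', 'B']:
   late grade
0     7     B
1     6     A
2     5     C
4     5     D
5     1     C
6     5     A
7     4     D
add column late_x3 = t['late'] * 3:
   late grade  late_x3
0     7     B       21
1     6     A       18
2     5     C       15
4     5     D       15
5     1     C        3
6     5     A       15
7     4     D       12
take 2 rows with smallest late:
   late grade  late_x3
5     1     C        3
7     4     D       12
add column late_times_late_x3 = t['late'] * t['late_x3']:
   late grade  late_x3  late_times_late_x3
5     1     C        3                   3
7     4     D       12                  48
add column shifted = t['late_times_late_x3'] + 2:
   late grade  late_x3  late_times_late_x3  shifted
5     1     C        3                   3        5
7     4     D       12                  48       50
Taking the mean of column 'shifted' gives 27.5.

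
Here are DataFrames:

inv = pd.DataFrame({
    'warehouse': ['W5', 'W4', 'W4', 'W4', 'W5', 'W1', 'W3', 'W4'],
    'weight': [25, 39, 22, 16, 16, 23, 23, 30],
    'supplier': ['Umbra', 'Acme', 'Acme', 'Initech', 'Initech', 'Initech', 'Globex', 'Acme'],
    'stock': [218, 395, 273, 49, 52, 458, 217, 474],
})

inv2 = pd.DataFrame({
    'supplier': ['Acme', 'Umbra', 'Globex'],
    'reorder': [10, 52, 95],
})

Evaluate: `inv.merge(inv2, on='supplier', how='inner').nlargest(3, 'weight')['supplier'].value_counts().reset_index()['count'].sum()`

merge on 'supplier' (how='inner') → 5 rows:
  warehouse  weight supplier  stock  reorder
0        W5      25    Umbra    218       52
1        W4      39     Acme    395       10
2        W4      22     Acme    273       10
3        W3      23   Globex    217       95
4        W4      30     Acme    474       10
take 3 rows with largest weight:
  warehouse  weight supplier  stock  reorder
1        W4      39     Acme    395       10
4        W4      30     Acme    474       10
0        W5      25    Umbra    218       52
value_counts of supplier:
supplier
Acme     2
Umbra    1
Name: count, dtype: int64
reset_index():
  supplier  count
0     Acme      2
1    Umbra      1
Taking the sum of column 'count' gives 3.

3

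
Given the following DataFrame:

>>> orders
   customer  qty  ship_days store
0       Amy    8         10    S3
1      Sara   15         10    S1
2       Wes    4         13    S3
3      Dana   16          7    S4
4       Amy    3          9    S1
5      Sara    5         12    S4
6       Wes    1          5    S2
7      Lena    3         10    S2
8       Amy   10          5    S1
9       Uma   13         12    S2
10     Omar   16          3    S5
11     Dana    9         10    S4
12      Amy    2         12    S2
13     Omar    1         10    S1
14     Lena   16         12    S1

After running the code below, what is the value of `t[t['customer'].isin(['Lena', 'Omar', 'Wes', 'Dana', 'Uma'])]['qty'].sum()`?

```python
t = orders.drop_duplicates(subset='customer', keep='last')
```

drop duplicate customer (keep=last):
   customer  qty  ship_days store
5      Sara    5         12    S4
6       Wes    1          5    S2
9       Uma   13         12    S2
11     Dana    9         10    S4
12      Amy    2         12    S2
13     Omar    1         10    S1
14     Lena   16         12    S1
filter rows where customer in ['Lena', 'Omar', 'Wes', 'Dana', 'Uma']:
   customer  qty  ship_days store
6       Wes    1          5    S2
9       Uma   13         12    S2
11     Dana    9         10    S4
13     Omar    1         10    S1
14     Lena   16         12    S1

40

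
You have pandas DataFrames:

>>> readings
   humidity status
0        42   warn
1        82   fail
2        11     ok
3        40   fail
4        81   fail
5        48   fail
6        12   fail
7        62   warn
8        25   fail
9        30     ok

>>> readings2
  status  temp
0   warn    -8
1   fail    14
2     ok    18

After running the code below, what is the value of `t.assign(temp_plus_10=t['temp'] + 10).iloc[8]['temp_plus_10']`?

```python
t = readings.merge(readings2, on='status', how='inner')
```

24

merge on 'status' (how='inner') → 10 rows:
   humidity status  temp
0        42   warn    -8
1        82   fail    14
2        11     ok    18
3        40   fail    14
4        81   fail    14
5        48   fail    14
6        12   fail    14
7        62   warn    -8
8        25   fail    14
9        30     ok    18
add column temp_plus_10 = t['temp'] + 10:
   humidity status  temp  temp_plus_10
0        42   warn    -8             2
1        82   fail    14            24
2        11     ok    18            28
3        40   fail    14            24
4        81   fail    14            24
5        48   fail    14            24
6        12   fail    14            24
7        62   warn    -8             2
8        25   fail    14            24
9        30     ok    18            28
Hence 24.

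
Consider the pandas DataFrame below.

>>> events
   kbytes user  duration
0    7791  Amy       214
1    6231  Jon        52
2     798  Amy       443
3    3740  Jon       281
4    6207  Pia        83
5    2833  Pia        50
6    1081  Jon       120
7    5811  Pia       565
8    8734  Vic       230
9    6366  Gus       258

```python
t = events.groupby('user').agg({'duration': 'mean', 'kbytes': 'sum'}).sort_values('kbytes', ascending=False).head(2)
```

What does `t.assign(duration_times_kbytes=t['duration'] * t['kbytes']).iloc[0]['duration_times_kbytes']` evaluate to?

group by user: mean(duration), sum(kbytes):
        duration  kbytes
user                    
Amy   328.500000    8589
Gus   258.000000    6366
Jon   151.000000   11052
Pia   232.666667   14851
Vic   230.000000    8734
sort by kbytes descending:
        duration  kbytes
user                    
Pia   232.666667   14851
Jon   151.000000   11052
Vic   230.000000    8734
Amy   328.500000    8589
Gus   258.000000    6366
take first 2 rows:
        duration  kbytes
user                    
Pia   232.666667   14851
Jon   151.000000   11052
add column duration_times_kbytes = t['duration'] * t['kbytes']:
        duration  kbytes  duration_times_kbytes
user                                           
Pia   232.666667   14851           3.455333e+06
Jon   151.000000   11052           1.668852e+06

3455332.66667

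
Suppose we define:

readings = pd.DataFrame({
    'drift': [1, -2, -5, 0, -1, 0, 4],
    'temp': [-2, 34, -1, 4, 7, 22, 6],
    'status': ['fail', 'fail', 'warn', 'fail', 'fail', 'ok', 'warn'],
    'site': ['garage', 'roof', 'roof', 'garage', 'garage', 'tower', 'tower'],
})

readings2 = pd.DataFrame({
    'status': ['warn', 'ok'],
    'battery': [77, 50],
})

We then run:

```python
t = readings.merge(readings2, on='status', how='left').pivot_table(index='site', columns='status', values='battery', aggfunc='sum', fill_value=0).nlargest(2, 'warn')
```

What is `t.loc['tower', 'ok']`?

merge on 'status' (how='left') → 7 rows:
   drift  temp status    site  battery
0      1    -2   fail  garage      NaN
1     -2    34   fail    roof      NaN
2     -5    -1   warn    roof     77.0
3      0     4   fail  garage      NaN
4     -1     7   fail  garage      NaN
5      0    22     ok   tower     50.0
6      4     6   warn   tower     77.0
pivot: rows=site, cols=status, sum(battery):
status  fail    ok  warn
site                    
garage   0.0   0.0   0.0
roof     0.0   0.0  77.0
tower    0.0  50.0  77.0
take 2 rows with largest warn:
status  fail    ok  warn
site                    
roof     0.0   0.0  77.0
tower    0.0  50.0  77.0
The value at row 'tower', column 'ok' is 50.0.

50.0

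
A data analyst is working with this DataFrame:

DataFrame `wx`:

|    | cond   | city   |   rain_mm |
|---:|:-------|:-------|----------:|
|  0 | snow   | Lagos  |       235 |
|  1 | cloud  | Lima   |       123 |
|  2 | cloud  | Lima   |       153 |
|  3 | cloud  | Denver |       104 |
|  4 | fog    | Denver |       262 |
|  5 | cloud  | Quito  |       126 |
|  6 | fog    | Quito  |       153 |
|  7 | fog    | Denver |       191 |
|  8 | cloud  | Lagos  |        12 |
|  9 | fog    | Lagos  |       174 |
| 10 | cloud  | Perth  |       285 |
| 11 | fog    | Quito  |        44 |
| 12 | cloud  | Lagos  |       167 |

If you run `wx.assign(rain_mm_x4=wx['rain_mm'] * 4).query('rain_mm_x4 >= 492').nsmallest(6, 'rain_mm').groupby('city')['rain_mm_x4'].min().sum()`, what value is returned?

add column rain_mm_x4 = wx['rain_mm'] * 4:
     cond    city  rain_mm  rain_mm_x4
0    snow   Lagos      235         940
1   cloud    Lima      123         492
2   cloud    Lima      153         612
3   cloud  Denver      104         416
4     fog  Denver      262        1048
5   cloud   Quito      126         504
6     fog   Quito      153         612
7     fog  Denver      191         764
8   cloud   Lagos       12          48
9     fog   Lagos      174         696
10  cloud   Perth      285        1140
11    fog   Quito       44         176
12  cloud   Lagos      167         668
filter rows where rain_mm_x4 >= 492:
     cond    city  rain_mm  rain_mm_x4
0    snow   Lagos      235         940
1   cloud    Lima      123         492
2   cloud    Lima      153         612
4     fog  Denver      262        1048
5   cloud   Quito      126         504
6     fog   Quito      153         612
7     fog  Denver      191         764
9     fog   Lagos      174         696
10  cloud   Perth      285        1140
12  cloud   Lagos      167         668
take 6 rows with smallest rain_mm:
     cond   city  rain_mm  rain_mm_x4
1   cloud   Lima      123         492
5   cloud  Quito      126         504
2   cloud   Lima      153         612
6     fog  Quito      153         612
12  cloud  Lagos      167         668
9     fog  Lagos      174         696
group by city, min of rain_mm_x4:
city
Lagos    668
Lima     492
Quito    504
Name: rain_mm_x4, dtype: int64
Hence 1664.

1664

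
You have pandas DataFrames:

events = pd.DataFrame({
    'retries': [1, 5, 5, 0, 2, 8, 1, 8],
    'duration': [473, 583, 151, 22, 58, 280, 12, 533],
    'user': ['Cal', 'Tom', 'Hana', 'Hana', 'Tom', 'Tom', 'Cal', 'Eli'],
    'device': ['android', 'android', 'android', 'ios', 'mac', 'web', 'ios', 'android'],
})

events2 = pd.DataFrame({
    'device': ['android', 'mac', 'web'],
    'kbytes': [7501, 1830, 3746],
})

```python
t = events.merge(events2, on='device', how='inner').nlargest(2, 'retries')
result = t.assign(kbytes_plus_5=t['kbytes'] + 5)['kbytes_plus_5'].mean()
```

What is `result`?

merge on 'device' (how='inner') → 6 rows:
   retries  duration  user   device  kbytes
0        1       473   Cal  android    7501
1        5       583   Tom  android    7501
2        5       151  Hana  android    7501
3        2        58   Tom      mac    1830
4        8       280   Tom      web    3746
5        8       533   Eli  android    7501
take 2 rows with largest retries:
   retries  duration user   device  kbytes
4        8       280  Tom      web    3746
5        8       533  Eli  android    7501
add column kbytes_plus_5 = t['kbytes'] + 5:
   retries  duration user   device  kbytes  kbytes_plus_5
4        8       280  Tom      web    3746           3751
5        8       533  Eli  android    7501           7506

5628.5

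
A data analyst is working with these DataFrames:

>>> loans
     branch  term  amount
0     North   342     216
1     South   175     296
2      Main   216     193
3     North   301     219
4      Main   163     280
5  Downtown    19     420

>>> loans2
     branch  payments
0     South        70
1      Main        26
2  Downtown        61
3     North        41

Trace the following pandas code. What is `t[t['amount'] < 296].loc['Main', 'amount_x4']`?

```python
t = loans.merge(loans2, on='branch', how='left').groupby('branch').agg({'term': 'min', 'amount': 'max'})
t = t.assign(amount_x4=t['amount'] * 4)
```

1120

merge on 'branch' (how='left') → 6 rows:
     branch  term  amount  payments
0     North   342     216        41
1     South   175     296        70
2      Main   216     193        26
3     North   301     219        41
4      Main   163     280        26
5  Downtown    19     420        61
group by branch: min(term), max(amount):
          term  amount
branch                
Downtown    19     420
Main       163     280
North      301     219
South      175     296
add column amount_x4 = t['amount'] * 4:
          term  amount  amount_x4
branch                           
Downtown    19     420       1680
Main       163     280       1120
North      301     219        876
South      175     296       1184
filter rows where amount < 296:
        term  amount  amount_x4
branch                         
Main     163     280       1120
North    301     219        876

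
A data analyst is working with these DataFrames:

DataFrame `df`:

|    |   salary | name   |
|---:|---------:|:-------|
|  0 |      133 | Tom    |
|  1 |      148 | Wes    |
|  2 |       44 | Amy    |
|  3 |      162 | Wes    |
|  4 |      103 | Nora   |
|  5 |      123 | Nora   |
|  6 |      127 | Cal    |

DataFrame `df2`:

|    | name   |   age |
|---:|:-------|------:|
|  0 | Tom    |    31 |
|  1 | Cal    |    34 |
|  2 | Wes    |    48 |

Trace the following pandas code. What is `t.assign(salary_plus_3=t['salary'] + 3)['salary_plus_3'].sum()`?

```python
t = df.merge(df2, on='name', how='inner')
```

582

merge on 'name' (how='inner') → 4 rows:
   salary name  age
0     133  Tom   31
1     148  Wes   48
2     162  Wes   48
3     127  Cal   34
add column salary_plus_3 = t['salary'] + 3:
   salary name  age  salary_plus_3
0     133  Tom   31            136
1     148  Wes   48            151
2     162  Wes   48            165
3     127  Cal   34            130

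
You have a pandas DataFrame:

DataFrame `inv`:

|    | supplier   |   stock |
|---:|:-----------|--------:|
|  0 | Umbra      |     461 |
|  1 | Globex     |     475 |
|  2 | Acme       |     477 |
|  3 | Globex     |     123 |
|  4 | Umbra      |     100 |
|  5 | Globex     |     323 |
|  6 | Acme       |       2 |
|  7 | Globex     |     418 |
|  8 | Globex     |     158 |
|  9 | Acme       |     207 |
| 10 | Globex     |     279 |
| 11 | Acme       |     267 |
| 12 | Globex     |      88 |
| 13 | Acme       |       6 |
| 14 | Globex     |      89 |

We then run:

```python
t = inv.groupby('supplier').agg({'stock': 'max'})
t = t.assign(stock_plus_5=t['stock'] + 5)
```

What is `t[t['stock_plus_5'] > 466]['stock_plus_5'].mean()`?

481.0

group by supplier, max of stock:
          stock
supplier       
Acme        477
Globex      475
Umbra       461
add column stock_plus_5 = t['stock'] + 5:
          stock  stock_plus_5
supplier                     
Acme        477           482
Globex      475           480
Umbra       461           466
filter rows where stock_plus_5 > 466:
          stock  stock_plus_5
supplier                     
Acme        477           482
Globex      475           480
Hence 481.0.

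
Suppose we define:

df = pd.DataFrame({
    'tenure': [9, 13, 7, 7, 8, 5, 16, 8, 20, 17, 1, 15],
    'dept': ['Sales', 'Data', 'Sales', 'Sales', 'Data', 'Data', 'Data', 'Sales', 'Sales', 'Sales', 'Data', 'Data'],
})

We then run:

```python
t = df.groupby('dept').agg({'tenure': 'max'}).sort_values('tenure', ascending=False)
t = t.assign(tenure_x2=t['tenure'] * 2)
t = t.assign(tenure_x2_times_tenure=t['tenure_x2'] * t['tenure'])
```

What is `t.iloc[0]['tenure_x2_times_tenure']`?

800

group by dept, max of tenure:
       tenure
dept         
Data       16
Sales      20
sort by tenure descending:
       tenure
dept         
Sales      20
Data       16
add column tenure_x2 = t['tenure'] * 2:
       tenure  tenure_x2
dept                    
Sales      20         40
Data       16         32
add column tenure_x2_times_tenure = t['tenure_x2'] * t['tenure']:
       tenure  tenure_x2  tenure_x2_times_tenure
dept                                            
Sales      20         40                     800
Data       16         32                     512
Taking the value at position 0, column 'tenure_x2_times_tenure' gives 800.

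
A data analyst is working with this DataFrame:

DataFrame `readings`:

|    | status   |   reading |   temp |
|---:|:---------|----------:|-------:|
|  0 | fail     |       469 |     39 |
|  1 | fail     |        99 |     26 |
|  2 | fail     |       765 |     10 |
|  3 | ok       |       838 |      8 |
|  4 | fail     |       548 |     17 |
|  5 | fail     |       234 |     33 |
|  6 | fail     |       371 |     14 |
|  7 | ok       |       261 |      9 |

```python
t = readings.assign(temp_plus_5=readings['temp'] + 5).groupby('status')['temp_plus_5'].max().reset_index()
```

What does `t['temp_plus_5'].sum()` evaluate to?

add column temp_plus_5 = readings['temp'] + 5:
  status  reading  temp  temp_plus_5
0   fail      469    39           44
1   fail       99    26           31
2   fail      765    10           15
3     ok      838     8           13
4   fail      548    17           22
5   fail      234    33           38
6   fail      371    14           19
7     ok      261     9           14
group by status, max of temp_plus_5:
status
fail    44
ok      14
Name: temp_plus_5, dtype: int64
reset_index():
  status  temp_plus_5
0   fail           44
1     ok           14
Taking the sum of column 'temp_plus_5' gives 58.

58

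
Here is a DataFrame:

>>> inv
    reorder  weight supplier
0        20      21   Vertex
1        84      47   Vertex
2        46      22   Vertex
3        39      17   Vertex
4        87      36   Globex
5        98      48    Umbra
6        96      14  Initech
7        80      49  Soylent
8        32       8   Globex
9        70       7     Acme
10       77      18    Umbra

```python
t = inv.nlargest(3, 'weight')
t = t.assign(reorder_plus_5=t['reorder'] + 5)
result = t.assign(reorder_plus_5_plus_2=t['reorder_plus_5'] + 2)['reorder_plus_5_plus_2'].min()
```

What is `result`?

take 3 rows with largest weight:
   reorder  weight supplier
7       80      49  Soylent
5       98      48    Umbra
1       84      47   Vertex
add column reorder_plus_5 = t['reorder'] + 5:
   reorder  weight supplier  reorder_plus_5
7       80      49  Soylent              85
5       98      48    Umbra             103
1       84      47   Vertex              89
add column reorder_plus_5_plus_2 = t['reorder_plus_5'] + 2:
   reorder  weight supplier  reorder_plus_5  reorder_plus_5_plus_2
7       80      49  Soylent              85                     87
5       98      48    Umbra             103                    105
1       84      47   Vertex              89                     91
min of column 'reorder_plus_5_plus_2' → 87

87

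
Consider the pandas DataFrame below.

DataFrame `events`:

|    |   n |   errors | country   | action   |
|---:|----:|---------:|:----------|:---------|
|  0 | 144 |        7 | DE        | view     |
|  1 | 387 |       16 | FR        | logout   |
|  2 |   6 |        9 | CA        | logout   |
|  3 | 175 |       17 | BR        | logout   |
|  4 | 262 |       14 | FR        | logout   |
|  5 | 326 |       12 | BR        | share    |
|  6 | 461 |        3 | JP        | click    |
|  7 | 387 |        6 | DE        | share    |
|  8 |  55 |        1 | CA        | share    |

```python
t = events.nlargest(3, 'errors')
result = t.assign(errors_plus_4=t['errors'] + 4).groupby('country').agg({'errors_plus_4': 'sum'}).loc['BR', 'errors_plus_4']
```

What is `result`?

21

take 3 rows with largest errors:
     n  errors country  action
3  175      17      BR  logout
1  387      16      FR  logout
4  262      14      FR  logout
add column errors_plus_4 = t['errors'] + 4:
     n  errors country  action  errors_plus_4
3  175      17      BR  logout             21
1  387      16      FR  logout             20
4  262      14      FR  logout             18
group by country, sum of errors_plus_4:
         errors_plus_4
country               
BR                  21
FR                  38
Hence 21.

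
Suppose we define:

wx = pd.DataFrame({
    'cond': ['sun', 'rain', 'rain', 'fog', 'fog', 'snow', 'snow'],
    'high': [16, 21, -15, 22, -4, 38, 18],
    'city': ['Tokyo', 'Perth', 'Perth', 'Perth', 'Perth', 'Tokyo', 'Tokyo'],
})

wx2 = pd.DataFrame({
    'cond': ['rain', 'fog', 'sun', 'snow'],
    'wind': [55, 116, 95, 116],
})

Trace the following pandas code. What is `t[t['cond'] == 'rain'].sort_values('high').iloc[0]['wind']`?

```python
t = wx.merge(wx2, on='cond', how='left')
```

merge on 'cond' (how='left') → 7 rows:
   cond  high   city  wind
0   sun    16  Tokyo    95
1  rain    21  Perth    55
2  rain   -15  Perth    55
3   fog    22  Perth   116
4   fog    -4  Perth   116
5  snow    38  Tokyo   116
6  snow    18  Tokyo   116
filter rows where cond == 'rain':
   cond  high   city  wind
1  rain    21  Perth    55
2  rain   -15  Perth    55
sort by high:
   cond  high   city  wind
2  rain   -15  Perth    55
1  rain    21  Perth    55
Finally, value at position 0, column 'wind' = 55.

55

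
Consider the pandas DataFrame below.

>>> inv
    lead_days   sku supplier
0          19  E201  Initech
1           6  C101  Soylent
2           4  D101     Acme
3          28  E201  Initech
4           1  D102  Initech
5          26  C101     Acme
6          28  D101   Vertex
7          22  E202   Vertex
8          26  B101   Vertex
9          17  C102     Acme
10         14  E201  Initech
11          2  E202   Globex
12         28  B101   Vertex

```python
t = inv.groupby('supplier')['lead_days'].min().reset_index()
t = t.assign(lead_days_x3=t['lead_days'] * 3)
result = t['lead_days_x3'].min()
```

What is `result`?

group by supplier, min of lead_days:
supplier
Acme        4
Globex      2
Initech     1
Soylent     6
Vertex     22
Name: lead_days, dtype: int64
reset_index():
  supplier  lead_days
0     Acme          4
1   Globex          2
2  Initech          1
3  Soylent          6
4   Vertex         22
add column lead_days_x3 = t['lead_days'] * 3:
  supplier  lead_days  lead_days_x3
0     Acme          4            12
1   Globex          2             6
2  Initech          1             3
3  Soylent          6            18
4   Vertex         22            66
min of column 'lead_days_x3' → 3

3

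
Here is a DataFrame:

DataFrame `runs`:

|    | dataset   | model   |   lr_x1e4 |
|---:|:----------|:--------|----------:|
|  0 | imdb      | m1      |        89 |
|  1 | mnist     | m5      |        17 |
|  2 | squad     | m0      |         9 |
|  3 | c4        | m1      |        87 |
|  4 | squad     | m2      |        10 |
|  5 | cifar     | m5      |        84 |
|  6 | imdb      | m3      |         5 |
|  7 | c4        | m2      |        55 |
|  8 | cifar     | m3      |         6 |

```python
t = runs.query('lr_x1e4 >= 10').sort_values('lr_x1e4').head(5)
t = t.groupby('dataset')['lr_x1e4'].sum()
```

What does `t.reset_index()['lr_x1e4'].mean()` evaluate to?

63.25

filter rows where lr_x1e4 >= 10:
  dataset model  lr_x1e4
0    imdb    m1       89
1   mnist    m5       17
3      c4    m1       87
4   squad    m2       10
5   cifar    m5       84
7      c4    m2       55
sort by lr_x1e4:
  dataset model  lr_x1e4
4   squad    m2       10
1   mnist    m5       17
7      c4    m2       55
5   cifar    m5       84
3      c4    m1       87
0    imdb    m1       89
take first 5 rows:
  dataset model  lr_x1e4
4   squad    m2       10
1   mnist    m5       17
7      c4    m2       55
5   cifar    m5       84
3      c4    m1       87
group by dataset, sum of lr_x1e4:
dataset
c4       142
cifar     84
mnist     17
squad     10
Name: lr_x1e4, dtype: int64
reset_index():
  dataset  lr_x1e4
0      c4      142
1   cifar       84
2   mnist       17
3   squad       10
Finally, mean of column 'lr_x1e4' = 63.25.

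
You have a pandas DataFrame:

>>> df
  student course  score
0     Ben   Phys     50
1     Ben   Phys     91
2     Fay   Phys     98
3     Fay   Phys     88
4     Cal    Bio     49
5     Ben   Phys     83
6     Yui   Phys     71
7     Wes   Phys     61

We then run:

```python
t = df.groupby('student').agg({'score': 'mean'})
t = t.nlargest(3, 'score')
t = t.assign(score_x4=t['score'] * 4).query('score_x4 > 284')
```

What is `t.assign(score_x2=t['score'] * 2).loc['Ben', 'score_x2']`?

149.333333333

group by student, mean of score:
             score
student           
Ben      74.666667
Cal      49.000000
Fay      93.000000
Wes      61.000000
Yui      71.000000
take 3 rows with largest score:
             score
student           
Fay      93.000000
Ben      74.666667
Yui      71.000000
add column score_x4 = t['score'] * 4:
             score    score_x4
student                       
Fay      93.000000  372.000000
Ben      74.666667  298.666667
Yui      71.000000  284.000000
filter rows where score_x4 > 284:
             score    score_x4
student                       
Fay      93.000000  372.000000
Ben      74.666667  298.666667
add column score_x2 = t['score'] * 2:
             score    score_x4    score_x2
student                                   
Fay      93.000000  372.000000  186.000000
Ben      74.666667  298.666667  149.333333
Hence 149.333333333.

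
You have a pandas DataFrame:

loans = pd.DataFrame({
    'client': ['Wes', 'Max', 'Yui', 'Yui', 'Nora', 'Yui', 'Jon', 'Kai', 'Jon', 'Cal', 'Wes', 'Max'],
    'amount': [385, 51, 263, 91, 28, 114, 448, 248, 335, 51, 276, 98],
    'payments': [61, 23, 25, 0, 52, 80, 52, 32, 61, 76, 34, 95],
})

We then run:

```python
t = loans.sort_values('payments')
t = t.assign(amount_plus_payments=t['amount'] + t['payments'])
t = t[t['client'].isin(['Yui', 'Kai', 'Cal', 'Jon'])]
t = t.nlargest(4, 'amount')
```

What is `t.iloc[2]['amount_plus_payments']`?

sort by payments:
   client  amount  payments
3     Yui      91         0
1     Max      51        23
2     Yui     263        25
7     Kai     248        32
10    Wes     276        34
4    Nora      28        52
6     Jon     448        52
0     Wes     385        61
8     Jon     335        61
9     Cal      51        76
5     Yui     114        80
11    Max      98        95
add column amount_plus_payments = t['amount'] + t['payments']:
   client  amount  payments  amount_plus_payments
3     Yui      91         0                    91
1     Max      51        23                    74
2     Yui     263        25                   288
7     Kai     248        32                   280
10    Wes     276        34                   310
4    Nora      28        52                    80
6     Jon     448        52                   500
0     Wes     385        61                   446
8     Jon     335        61                   396
9     Cal      51        76                   127
5     Yui     114        80                   194
11    Max      98        95                   193
filter rows where client in ['Yui', 'Kai', 'Cal', 'Jon']:
  client  amount  payments  amount_plus_payments
3    Yui      91         0                    91
2    Yui     263        25                   288
7    Kai     248        32                   280
6    Jon     448        52                   500
8    Jon     335        61                   396
9    Cal      51        76                   127
5    Yui     114        80                   194
take 4 rows with largest amount:
  client  amount  payments  amount_plus_payments
6    Jon     448        52                   500
8    Jon     335        61                   396
2    Yui     263        25                   288
7    Kai     248        32                   280
Finally, value at position 2, column 'amount_plus_payments' = 288.

288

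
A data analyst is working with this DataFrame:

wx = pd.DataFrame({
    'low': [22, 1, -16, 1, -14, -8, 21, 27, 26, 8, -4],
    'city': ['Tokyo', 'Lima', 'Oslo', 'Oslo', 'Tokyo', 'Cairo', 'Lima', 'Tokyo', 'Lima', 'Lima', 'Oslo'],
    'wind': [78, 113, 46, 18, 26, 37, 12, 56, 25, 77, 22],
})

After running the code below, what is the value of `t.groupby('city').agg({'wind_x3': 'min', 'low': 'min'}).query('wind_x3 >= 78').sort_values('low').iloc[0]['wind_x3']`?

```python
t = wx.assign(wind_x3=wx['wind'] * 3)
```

78

add column wind_x3 = wx['wind'] * 3:
    low   city  wind  wind_x3
0    22  Tokyo    78      234
1     1   Lima   113      339
2   -16   Oslo    46      138
3     1   Oslo    18       54
4   -14  Tokyo    26       78
5    -8  Cairo    37      111
6    21   Lima    12       36
7    27  Tokyo    56      168
8    26   Lima    25       75
9     8   Lima    77      231
10   -4   Oslo    22       66
group by city: min(wind_x3), min(low):
       wind_x3  low
city               
Cairo      111   -8
Lima        36    1
Oslo        54  -16
Tokyo       78  -14
filter rows where wind_x3 >= 78:
       wind_x3  low
city               
Cairo      111   -8
Tokyo       78  -14
sort by low:
       wind_x3  low
city               
Tokyo       78  -14
Cairo      111   -8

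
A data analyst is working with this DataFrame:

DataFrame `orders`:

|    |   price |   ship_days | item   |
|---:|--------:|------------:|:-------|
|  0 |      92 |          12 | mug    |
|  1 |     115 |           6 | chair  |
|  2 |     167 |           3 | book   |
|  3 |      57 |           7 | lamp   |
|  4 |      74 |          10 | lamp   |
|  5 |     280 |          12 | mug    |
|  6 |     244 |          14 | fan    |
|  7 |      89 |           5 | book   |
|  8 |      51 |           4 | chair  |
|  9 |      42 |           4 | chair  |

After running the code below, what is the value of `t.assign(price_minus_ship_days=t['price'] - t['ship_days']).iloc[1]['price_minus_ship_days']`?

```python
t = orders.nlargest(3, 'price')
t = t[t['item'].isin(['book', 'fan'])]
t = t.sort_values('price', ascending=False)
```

164

take 3 rows with largest price:
   price  ship_days  item
5    280         12   mug
6    244         14   fan
2    167          3  book
filter rows where item in ['book', 'fan']:
   price  ship_days  item
6    244         14   fan
2    167          3  book
sort by price descending:
   price  ship_days  item
6    244         14   fan
2    167          3  book
add column price_minus_ship_days = t['price'] - t['ship_days']:
   price  ship_days  item  price_minus_ship_days
6    244         14   fan                    230
2    167          3  book                    164
So iloc[1]['price_minus_ship_days'] = 164.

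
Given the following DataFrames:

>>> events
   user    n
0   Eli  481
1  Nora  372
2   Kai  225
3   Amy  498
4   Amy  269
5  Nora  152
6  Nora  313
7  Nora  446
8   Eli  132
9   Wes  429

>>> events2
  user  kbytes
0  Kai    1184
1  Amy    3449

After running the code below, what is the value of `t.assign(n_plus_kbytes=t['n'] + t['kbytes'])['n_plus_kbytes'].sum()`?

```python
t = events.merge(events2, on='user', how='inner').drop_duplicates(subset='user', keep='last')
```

5127

merge on 'user' (how='inner') → 3 rows:
  user    n  kbytes
0  Kai  225    1184
1  Amy  498    3449
2  Amy  269    3449
drop duplicate user (keep=last):
  user    n  kbytes
0  Kai  225    1184
2  Amy  269    3449
add column n_plus_kbytes = t['n'] + t['kbytes']:
  user    n  kbytes  n_plus_kbytes
0  Kai  225    1184           1409
2  Amy  269    3449           3718
So sum() = 5127.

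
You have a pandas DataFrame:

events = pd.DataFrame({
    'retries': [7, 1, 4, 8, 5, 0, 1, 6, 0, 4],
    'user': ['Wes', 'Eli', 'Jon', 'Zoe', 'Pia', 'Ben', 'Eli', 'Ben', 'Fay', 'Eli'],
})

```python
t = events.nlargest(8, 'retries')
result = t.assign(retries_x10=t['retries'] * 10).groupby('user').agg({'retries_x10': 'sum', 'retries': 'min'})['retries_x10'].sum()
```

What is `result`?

360

take 8 rows with largest retries:
   retries user
3        8  Zoe
0        7  Wes
7        6  Ben
4        5  Pia
2        4  Jon
9        4  Eli
1        1  Eli
6        1  Eli
add column retries_x10 = t['retries'] * 10:
   retries user  retries_x10
3        8  Zoe           80
0        7  Wes           70
7        6  Ben           60
4        5  Pia           50
2        4  Jon           40
9        4  Eli           40
1        1  Eli           10
6        1  Eli           10
group by user: sum(retries_x10), min(retries):
      retries_x10  retries
user                      
Ben            60        6
Eli            60        1
Jon            40        4
Pia            50        5
Wes            70        7
Zoe            80        8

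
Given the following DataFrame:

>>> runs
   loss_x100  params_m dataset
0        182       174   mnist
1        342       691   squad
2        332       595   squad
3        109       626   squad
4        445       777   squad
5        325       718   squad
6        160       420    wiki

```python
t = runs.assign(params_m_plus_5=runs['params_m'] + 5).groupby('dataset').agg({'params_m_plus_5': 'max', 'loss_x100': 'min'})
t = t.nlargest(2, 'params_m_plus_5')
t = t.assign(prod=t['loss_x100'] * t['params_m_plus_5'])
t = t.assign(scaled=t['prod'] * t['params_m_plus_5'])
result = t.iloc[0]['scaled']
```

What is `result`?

add column params_m_plus_5 = runs['params_m'] + 5:
   loss_x100  params_m dataset  params_m_plus_5
0        182       174   mnist              179
1        342       691   squad              696
2        332       595   squad              600
3        109       626   squad              631
4        445       777   squad              782
5        325       718   squad              723
6        160       420    wiki              425
group by dataset: max(params_m_plus_5), min(loss_x100):
         params_m_plus_5  loss_x100
dataset                            
mnist                179        182
squad                782        109
wiki                 425        160
take 2 rows with largest params_m_plus_5:
         params_m_plus_5  loss_x100
dataset                            
squad                782        109
wiki                 425        160
add column prod = t['loss_x100'] * t['params_m_plus_5']:
         params_m_plus_5  loss_x100   prod
dataset                                   
squad                782        109  85238
wiki                 425        160  68000
add column scaled = t['prod'] * t['params_m_plus_5']:
         params_m_plus_5  loss_x100   prod    scaled
dataset                                             
squad                782        109  85238  66656116
wiki                 425        160  68000  28900000
value at position 0, column 'scaled' → 66656116

66656116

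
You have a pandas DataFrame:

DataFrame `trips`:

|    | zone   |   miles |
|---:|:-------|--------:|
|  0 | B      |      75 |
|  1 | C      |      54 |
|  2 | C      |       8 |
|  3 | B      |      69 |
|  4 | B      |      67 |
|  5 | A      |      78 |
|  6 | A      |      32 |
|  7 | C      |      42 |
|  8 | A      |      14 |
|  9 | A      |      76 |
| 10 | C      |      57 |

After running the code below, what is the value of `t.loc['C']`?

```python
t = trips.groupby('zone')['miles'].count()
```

4

group by zone, count of miles:
zone
A    4
B    3
C    4
Name: miles, dtype: int64
Taking the value at index 'C' gives 4.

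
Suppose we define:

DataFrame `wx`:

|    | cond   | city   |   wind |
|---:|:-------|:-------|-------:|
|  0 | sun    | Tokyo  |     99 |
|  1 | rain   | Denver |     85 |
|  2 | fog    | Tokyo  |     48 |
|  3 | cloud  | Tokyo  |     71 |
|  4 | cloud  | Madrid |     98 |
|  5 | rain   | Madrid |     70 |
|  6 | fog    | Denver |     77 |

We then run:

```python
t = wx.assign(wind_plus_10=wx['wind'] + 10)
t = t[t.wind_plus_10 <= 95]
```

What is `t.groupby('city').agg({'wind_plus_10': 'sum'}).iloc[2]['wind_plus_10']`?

add column wind_plus_10 = wx['wind'] + 10:
    cond    city  wind  wind_plus_10
0    sun   Tokyo    99           109
1   rain  Denver    85            95
2    fog   Tokyo    48            58
3  cloud   Tokyo    71            81
4  cloud  Madrid    98           108
5   rain  Madrid    70            80
6    fog  Denver    77            87
filter rows where wind_plus_10 <= 95:
    cond    city  wind  wind_plus_10
1   rain  Denver    85            95
2    fog   Tokyo    48            58
3  cloud   Tokyo    71            81
5   rain  Madrid    70            80
6    fog  Denver    77            87
group by city, sum of wind_plus_10:
        wind_plus_10
city                
Denver           182
Madrid            80
Tokyo            139
Hence 139.

139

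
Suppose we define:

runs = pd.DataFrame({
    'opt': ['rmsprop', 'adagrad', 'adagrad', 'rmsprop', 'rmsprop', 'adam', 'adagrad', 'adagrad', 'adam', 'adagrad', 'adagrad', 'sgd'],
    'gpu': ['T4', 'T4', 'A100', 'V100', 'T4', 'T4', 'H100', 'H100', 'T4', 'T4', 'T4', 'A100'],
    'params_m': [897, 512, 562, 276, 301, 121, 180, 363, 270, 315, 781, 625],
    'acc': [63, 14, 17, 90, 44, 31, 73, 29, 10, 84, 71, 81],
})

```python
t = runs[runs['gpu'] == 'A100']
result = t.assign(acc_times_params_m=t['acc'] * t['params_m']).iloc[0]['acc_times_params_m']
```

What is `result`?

9554

filter rows where gpu == 'A100':
        opt   gpu  params_m  acc
2   adagrad  A100       562   17
11      sgd  A100       625   81
add column acc_times_params_m = t['acc'] * t['params_m']:
        opt   gpu  params_m  acc  acc_times_params_m
2   adagrad  A100       562   17                9554
11      sgd  A100       625   81               50625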